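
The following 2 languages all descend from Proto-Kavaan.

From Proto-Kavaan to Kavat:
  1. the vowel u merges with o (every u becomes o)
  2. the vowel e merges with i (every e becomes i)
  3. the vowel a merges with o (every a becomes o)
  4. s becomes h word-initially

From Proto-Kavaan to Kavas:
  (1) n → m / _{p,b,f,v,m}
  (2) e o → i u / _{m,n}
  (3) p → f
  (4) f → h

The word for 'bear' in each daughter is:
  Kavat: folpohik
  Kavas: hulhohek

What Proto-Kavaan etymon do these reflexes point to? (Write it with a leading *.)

Position 4: Kavat has p, Kavas has h. Kavat preserves p here (none of its changes turn any other segment into p), so the proto-segment is *p.
Position 1: Kavat has f, Kavas has h. Kavat preserves f here (none of its changes turn any other segment into f), so the proto-segment is *f.
Verify the candidate proto-form against each daughter:
Kavat: *fulpohek
  fulpohek → folpohek   [vowel merger]
  folpohek → folpohik   [vowel merger]
  folpohik (rule 3 does not apply)
  folpohik (rule 4 does not apply)
  giving Kavat folpohik.
Kavas: *fulpohek
  fulpohek (rule 1 does not apply)
  fulpohek (rule 2 does not apply)
  fulpohek → fulfohek   [unconditioned shift]
  fulfohek → hulhohek   [unconditioned shift]
  giving Kavas hulhohek.
*fulpohek is the unique common source.

*fulpohek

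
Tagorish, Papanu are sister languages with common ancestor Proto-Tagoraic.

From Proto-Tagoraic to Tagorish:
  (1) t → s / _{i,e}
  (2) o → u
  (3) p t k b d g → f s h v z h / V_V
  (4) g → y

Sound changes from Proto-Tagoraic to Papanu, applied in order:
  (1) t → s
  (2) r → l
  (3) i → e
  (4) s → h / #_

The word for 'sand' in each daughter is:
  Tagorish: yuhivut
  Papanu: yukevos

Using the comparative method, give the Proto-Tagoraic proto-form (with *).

Position 6: Tagorish has u, Papanu has o. Papanu preserves o here (none of its changes turn any other segment into o), so the proto-segment is *o.
Position 4: Tagorish has i, Papanu has e. Tagorish preserves i here (none of its changes turn any other segment into i), so the proto-segment is *i.
Position 7: Tagorish has t, Papanu has s. Tagorish preserves t here (none of its changes turn any other segment into t), so the proto-segment is *t.
Continuing position by position gives *yukivot; check it forward:
Tagorish: *yukivot > yukivut > yuhivut  (by vowel merger, intervocalic lenition)
Papanu: *yukivot > yukivos > yukevos  (by unconditioned shift, vowel merger)
No other proto-form is consistent with every reflex, so the reconstruction is *yukivot.

*yukivot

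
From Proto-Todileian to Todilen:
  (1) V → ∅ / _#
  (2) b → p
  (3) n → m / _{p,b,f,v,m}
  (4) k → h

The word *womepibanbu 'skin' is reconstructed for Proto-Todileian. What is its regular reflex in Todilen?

womepipamp

Todilen: *womepibanbu
  womepibanbu → womepibanb   [apocope]
  womepibanb → womepipanp   [unconditioned shift]
  womepipanp → womepipamp   [nasal place assimilation]
  womepipamp (rule 4 does not apply)
  giving Todilen womepipamp.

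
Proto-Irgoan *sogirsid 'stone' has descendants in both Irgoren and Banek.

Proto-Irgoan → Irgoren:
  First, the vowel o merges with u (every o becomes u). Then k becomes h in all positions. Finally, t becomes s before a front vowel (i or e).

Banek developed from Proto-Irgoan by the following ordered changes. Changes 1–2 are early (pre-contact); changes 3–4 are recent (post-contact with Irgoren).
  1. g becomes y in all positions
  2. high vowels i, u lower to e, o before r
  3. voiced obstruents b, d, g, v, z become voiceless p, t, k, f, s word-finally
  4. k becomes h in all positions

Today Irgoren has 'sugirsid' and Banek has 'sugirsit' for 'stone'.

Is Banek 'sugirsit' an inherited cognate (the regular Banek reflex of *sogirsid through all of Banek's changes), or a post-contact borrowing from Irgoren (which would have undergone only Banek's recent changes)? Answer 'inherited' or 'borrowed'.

If inherited, *sogirsid would pass through all of Banek's changes:
Banek: *sogirsid > soyirsid > soyersid > soyersit  (by unconditioned shift, pre-rhotic lowering, final devoicing)
If borrowed from Irgoren 'sugirsid' after the early changes, it would undergo only the recent ones:
  rule 3 (final devoicing): sugirsid → sugirsit
  rule 4 (unconditioned shift): no change (sugirsit)
  ⇒ as a loan: sugirsit
Banek 'sugirsit' matches the loan outcome 'sugirsit', not the inherited 'soyersit' — it skipped the early Banek changes, so it was borrowed from Irgoren.

borrowed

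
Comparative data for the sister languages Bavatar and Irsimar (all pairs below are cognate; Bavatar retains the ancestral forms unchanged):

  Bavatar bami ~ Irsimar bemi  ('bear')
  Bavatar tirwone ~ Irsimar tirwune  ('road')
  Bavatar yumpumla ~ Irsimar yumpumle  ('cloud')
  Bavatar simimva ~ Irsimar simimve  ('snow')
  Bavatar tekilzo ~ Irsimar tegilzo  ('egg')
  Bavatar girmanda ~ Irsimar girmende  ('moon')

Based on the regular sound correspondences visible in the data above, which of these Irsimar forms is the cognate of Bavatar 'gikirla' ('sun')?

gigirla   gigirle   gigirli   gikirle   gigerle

gigirle

tekilzo ~ tegilzo — Bavatar k corresponds to Irsimar g between vowels (before a front vowel).
yumpumla ~ yumpumle, simimva ~ simimve — Bavatar a corresponds to Irsimar e word-finally.
Applying these to Bavatar 'gikirla':
  gikirla → gigirla   (k→g between vowels (before a front vowel))
  gigirla → gigirle   (a→e word-finally)
So the Irsimar cognate is 'gigirle'.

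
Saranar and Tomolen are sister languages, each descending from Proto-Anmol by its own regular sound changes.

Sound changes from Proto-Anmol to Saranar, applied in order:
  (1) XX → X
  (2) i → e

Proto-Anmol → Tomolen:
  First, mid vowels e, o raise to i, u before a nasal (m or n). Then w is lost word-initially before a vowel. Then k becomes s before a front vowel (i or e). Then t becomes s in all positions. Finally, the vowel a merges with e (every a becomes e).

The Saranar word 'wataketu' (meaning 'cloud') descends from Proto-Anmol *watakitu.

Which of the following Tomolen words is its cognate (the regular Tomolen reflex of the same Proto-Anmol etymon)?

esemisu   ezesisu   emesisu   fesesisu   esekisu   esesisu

esesisu

Tomolen: *watakitu
  watakitu (rule 1 does not apply)
  watakitu → atakitu   [glide loss]
  atakitu → atasitu   [palatalisation]
  atasitu → asasisu   [unconditioned shift]
  asasisu → esesisu   [vowel merger]
  giving Tomolen esesisu.
Among the options, 'esesisu' alone shows every Tomolen change applied in order.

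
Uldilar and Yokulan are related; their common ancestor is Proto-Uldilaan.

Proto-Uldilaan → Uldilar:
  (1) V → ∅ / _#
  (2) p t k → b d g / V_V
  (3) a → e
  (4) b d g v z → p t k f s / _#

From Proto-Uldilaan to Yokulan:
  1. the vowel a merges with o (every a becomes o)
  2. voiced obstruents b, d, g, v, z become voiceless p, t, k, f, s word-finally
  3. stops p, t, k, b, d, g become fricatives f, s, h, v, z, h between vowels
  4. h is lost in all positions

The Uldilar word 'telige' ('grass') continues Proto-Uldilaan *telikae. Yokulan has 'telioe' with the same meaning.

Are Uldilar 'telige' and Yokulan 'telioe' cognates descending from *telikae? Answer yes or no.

yes

Derive the expected Yokulan reflex of *telikae:
Yokulan: *telikae > telikoe > telihoe > telioe  (by vowel merger, intervocalic lenition, h-loss)
Yokulan 'telioe' matches the regular reflex exactly, so the pair is cognate.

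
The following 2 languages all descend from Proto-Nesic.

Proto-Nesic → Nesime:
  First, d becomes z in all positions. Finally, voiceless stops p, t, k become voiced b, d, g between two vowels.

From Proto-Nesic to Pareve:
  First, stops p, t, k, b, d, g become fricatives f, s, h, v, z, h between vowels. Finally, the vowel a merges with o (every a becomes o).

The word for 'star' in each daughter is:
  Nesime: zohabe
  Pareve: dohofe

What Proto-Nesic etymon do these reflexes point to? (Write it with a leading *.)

*dohape

Position 5: Nesime has b, Pareve has f. Taking the neighbouring segments as reconstructed: Nesime b could go back to *p or *b; Pareve f could go back to *p or *f — the one source consistent with every daughter is *p.
Position 4: Nesime has a, Pareve has o. Nesime preserves a here (none of its changes turn any other segment into a), so the proto-segment is *a.
Position 1: Nesime has z, Pareve has d. Pareve preserves d here (none of its changes turn any other segment into d), so the proto-segment is *d.
Continuing position by position gives *dohape; check it forward:
Nesime: *dohape
  dohape → zohape   [unconditioned shift]
  zohape → zohabe   [intervocalic voicing]
  giving Nesime zohabe.
Pareve: *dohape
  dohape → dohafe   [intervocalic lenition]
  dohafe → dohofe   [vowel merger]
  giving Pareve dohofe.
*dohape is the unique common source.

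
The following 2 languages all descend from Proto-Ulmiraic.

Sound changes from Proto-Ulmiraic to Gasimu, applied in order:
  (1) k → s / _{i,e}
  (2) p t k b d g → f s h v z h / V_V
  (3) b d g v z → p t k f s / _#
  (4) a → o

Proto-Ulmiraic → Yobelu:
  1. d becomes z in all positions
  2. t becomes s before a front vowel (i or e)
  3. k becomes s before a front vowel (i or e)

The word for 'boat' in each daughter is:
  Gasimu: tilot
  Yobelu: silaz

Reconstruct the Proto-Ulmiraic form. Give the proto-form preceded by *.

Position 5: Gasimu has t, Yobelu has z. Taking the neighbouring segments as reconstructed: Gasimu t could go back to *t or *d; Yobelu z could go back to *d or *z — the one source consistent with every daughter is *d.
Position 4: Gasimu has o, Yobelu has a. Yobelu preserves a here (none of its changes turn any other segment into a), so the proto-segment is *a.
This points to *tilad. Verify forward in each daughter:
Gasimu: *tilad
  tilad (rule 1 does not apply)
  tilad (rule 2 does not apply)
  tilad → tilat   [final devoicing]
  tilat → tilot   [vowel merger]
  giving Gasimu tilot.
Yobelu: *tilad > tilaz > silaz  (by unconditioned shift, palatalisation)
*tilad is the unique common source.

*tilad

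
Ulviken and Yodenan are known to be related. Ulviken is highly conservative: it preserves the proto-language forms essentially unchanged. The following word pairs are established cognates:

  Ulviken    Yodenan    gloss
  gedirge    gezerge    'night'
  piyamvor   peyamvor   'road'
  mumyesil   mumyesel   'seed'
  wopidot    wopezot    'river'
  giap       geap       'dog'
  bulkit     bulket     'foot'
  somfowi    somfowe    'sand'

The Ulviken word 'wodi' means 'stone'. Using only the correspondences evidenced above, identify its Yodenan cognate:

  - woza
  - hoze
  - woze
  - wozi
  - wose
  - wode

gedirge ~ gezerge — Ulviken d corresponds to Yodenan z between vowels (before a front vowel).
somfowi ~ somfowe — Ulviken i corresponds to Yodenan e word-finally.
Applying these to Ulviken 'wodi':
  wodi → wozi   (d→z between vowels (before a front vowel))
  wozi → woze   (i→e word-finally)
So the Yodenan cognate is 'woze'.

woze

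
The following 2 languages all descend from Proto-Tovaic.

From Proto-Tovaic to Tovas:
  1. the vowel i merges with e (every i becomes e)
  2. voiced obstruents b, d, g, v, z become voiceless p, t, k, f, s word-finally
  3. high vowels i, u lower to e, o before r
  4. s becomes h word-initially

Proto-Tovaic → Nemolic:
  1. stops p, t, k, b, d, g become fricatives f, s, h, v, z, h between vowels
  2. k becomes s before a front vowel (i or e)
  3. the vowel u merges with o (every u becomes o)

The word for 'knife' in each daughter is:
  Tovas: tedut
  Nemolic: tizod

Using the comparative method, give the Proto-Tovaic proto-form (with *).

Position 2: Tovas has e, Nemolic has i. Nemolic preserves i here (none of its changes turn any other segment into i), so the proto-segment is *i.
Position 4: Tovas has u, Nemolic has o. Tovas preserves u here (none of its changes turn any other segment into u), so the proto-segment is *u.
Continuing position by position gives *tidud; check it forward:
Tovas: start from *tidud.
  rule 1 (vowel merger): tidud → tedud
  rule 2 (final devoicing): tedud → tedut
  rule 3: no change — tedut
  rule 4: no change — tedut
  ⇒ Tovas tedut
Nemolic: start from *tidud.
  rule 1 (intervocalic lenition): tidud → tizud
  rule 2: no change — tizud
  rule 3 (vowel merger): tizud → tizod
  ⇒ Nemolic tizod
*tidud is the unique common source.

*tidud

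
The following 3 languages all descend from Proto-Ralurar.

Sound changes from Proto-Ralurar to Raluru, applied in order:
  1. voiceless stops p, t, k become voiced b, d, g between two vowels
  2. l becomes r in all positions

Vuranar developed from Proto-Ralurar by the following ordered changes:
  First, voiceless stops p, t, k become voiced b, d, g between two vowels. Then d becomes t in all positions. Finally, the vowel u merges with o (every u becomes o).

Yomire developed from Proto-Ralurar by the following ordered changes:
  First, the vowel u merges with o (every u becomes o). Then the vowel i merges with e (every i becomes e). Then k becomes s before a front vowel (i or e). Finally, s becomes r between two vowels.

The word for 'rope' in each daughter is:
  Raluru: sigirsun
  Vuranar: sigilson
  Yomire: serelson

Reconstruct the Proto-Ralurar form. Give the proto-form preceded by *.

Position 5: Raluru has r, Vuranar has l, Yomire has l. Vuranar preserves l here (none of its changes turn any other segment into l), so the proto-segment is *l.
Position 3: Raluru has g, Vuranar has g, Yomire has r. Taking the neighbouring segments as reconstructed: Raluru g could go back to *k or *g; Vuranar g could go back to *k or *g; Yomire r could go back to *k or *s or *r — the one source consistent with every daughter is *k.
Position 4: Raluru has i, Vuranar has i, Yomire has e. Raluru preserves i here (none of its changes turn any other segment into i), so the proto-segment is *i.
Continuing position by position gives *sikilsun; check it forward:
Raluru: start from *sikilsun.
  rule 1 (intervocalic voicing): sikilsun → sigilsun
  rule 2 (unconditioned shift): sigilsun → sigirsun
  ⇒ Raluru sigirsun
Vuranar: *sikilsun
  sikilsun → sigilsun   [intervocalic voicing]
  sigilsun (rule 2 does not apply)
  sigilsun → sigilson   [vowel merger]
  giving Vuranar sigilson.
Yomire: start from *sikilsun.
  rule 1 (vowel merger): sikilsun → sikilson
  rule 2 (vowel merger): sikilson → sekelson
  rule 3 (palatalisation): sekelson → seselson
  rule 4 (rhotacism): seselson → serelson
  ⇒ Yomire serelson
No other proto-form is consistent with every reflex, so the reconstruction is *sikilsun.

*sikilsun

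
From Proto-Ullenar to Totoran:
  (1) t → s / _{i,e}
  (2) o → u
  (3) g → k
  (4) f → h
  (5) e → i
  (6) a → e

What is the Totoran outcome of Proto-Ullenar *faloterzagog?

Totoran: *faloterzagog
  faloterzagog → faloserzagog   [palatalisation]
  faloserzagog → faluserzagug   [vowel merger]
  faluserzagug → faluserzakuk   [unconditioned shift]
  faluserzakuk → haluserzakuk   [unconditioned shift]
  haluserzakuk → halusirzakuk   [vowel merger]
  halusirzakuk → helusirzekuk   [vowel merger]
  giving Totoran helusirzekuk.

helusirzekuk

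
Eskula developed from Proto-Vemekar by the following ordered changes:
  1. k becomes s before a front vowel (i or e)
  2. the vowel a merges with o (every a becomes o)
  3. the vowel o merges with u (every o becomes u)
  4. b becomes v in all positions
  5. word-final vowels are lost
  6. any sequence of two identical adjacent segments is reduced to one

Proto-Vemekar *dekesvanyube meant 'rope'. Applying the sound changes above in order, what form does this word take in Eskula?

Eskula: *dekesvanyube > desesvanyube > desesvonyube > desesvunyube > desesvunyuve > desesvunyuv  (by palatalisation, vowel merger, vowel merger, unconditioned shift, apocope)

desesvunyuv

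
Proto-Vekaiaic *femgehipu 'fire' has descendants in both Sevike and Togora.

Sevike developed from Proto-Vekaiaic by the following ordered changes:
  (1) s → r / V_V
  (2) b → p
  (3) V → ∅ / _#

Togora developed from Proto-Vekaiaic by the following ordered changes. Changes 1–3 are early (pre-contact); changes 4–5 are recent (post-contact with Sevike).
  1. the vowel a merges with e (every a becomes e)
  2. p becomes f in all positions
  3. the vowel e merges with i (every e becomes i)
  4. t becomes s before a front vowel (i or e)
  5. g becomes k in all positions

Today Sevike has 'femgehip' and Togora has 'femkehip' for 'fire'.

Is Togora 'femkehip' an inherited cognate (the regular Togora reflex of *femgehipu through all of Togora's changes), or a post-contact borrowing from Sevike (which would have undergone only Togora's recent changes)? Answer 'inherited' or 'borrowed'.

borrowed

If inherited, *femgehipu would pass through all of Togora's changes:
Togora: *femgehipu > femgehifu > fimgihifu > fimkihifu  (by unconditioned shift, vowel merger, unconditioned shift)
If borrowed from Sevike 'femgehip' after the early changes, it would undergo only the recent ones:
  rule 4 (palatalisation): no change (femgehip)
  rule 5 (unconditioned shift): femgehip → femkehip
  ⇒ as a loan: femkehip
Togora 'femkehip' matches the loan outcome 'femkehip', not the inherited 'fimkihifu' — it skipped the early Togora changes, so it was borrowed from Sevike.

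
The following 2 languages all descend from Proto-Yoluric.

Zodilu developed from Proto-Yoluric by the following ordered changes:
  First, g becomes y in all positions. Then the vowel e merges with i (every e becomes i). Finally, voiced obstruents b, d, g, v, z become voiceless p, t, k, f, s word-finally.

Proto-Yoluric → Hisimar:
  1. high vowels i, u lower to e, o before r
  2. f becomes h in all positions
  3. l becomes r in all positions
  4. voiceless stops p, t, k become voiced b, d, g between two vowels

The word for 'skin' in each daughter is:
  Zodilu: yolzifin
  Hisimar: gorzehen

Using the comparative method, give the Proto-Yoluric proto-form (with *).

*golzefen

Position 1: Zodilu has y, Hisimar has g. Taking the neighbouring segments as reconstructed: Zodilu y could go back to *g or *y; Hisimar g can only go back to *g — the one source consistent with every daughter is *g.
Position 6: Zodilu has f, Hisimar has h. Taking the neighbouring segments as reconstructed: Zodilu f can only go back to *f; Hisimar h could go back to *f or *h — the one source consistent with every daughter is *f.
Position 3: Zodilu has l, Hisimar has r. Zodilu preserves l here (none of its changes turn any other segment into l), so the proto-segment is *l.
This points to *golzefen. Verify forward in each daughter:
Zodilu: start from *golzefen.
  rule 1 (unconditioned shift): golzefen → yolzefen
  rule 2 (vowel merger): yolzefen → yolzifin
  rule 3: no change — yolzifin
  ⇒ Zodilu yolzifin
Hisimar: *golzefen > golzehen > gorzehen  (by unconditioned shift, unconditioned shift)
*golzefen is the unique common source.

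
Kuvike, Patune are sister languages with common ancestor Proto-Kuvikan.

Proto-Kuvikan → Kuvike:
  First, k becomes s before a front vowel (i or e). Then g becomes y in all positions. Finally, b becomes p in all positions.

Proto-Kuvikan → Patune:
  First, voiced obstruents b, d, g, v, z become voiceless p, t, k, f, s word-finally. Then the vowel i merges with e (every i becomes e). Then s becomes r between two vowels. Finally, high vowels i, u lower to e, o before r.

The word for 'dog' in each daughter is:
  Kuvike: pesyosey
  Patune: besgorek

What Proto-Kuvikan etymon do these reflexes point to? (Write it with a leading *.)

*besgoseg

Position 8: Kuvike has y, Patune has k. Taking the neighbouring segments as reconstructed: Kuvike y could go back to *g or *y; Patune k could go back to *k or *g — the one source consistent with every daughter is *g.
Position 4: Kuvike has y, Patune has g. Patune preserves g here (none of its changes turn any other segment into g), so the proto-segment is *g.
Verify the candidate proto-form against each daughter:
Kuvike: start from *besgoseg.
  rule 1: no change — besgoseg
  rule 2 (unconditioned shift): besgoseg → besyosey
  rule 3 (unconditioned shift): besyosey → pesyosey
  ⇒ Kuvike pesyosey
Patune: start from *besgoseg.
  rule 1 (final devoicing): besgoseg → besgosek
  rule 2: no change — besgosek
  rule 3 (rhotacism): besgosek → besgorek
  rule 4: no change — besgorek
  ⇒ Patune besgorek
No other proto-form is consistent with every reflex, so the reconstruction is *besgoseg.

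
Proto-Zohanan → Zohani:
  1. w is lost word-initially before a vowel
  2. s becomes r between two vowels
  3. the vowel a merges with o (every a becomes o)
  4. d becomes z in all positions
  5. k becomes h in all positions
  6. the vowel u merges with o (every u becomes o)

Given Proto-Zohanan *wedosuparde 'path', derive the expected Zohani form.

ezoroporze

Zohani: start from *wedosuparde.
  rule 1 (glide loss): wedosuparde → edosuparde
  rule 2 (rhotacism): edosuparde → edoruparde
  rule 3 (vowel merger): edoruparde → edoruporde
  rule 4 (unconditioned shift): edoruporde → ezoruporze
  rule 5: no change — ezoruporze
  rule 6 (vowel merger): ezoruporze → ezoroporze
  ⇒ Zohani ezoroporze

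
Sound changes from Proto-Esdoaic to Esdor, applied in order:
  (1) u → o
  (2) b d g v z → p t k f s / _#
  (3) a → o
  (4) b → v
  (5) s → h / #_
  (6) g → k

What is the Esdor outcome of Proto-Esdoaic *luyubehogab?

Esdor: start from *luyubehogab.
  rule 1 (vowel merger): luyubehogab → loyobehogab
  rule 2 (final devoicing): loyobehogab → loyobehogap
  rule 3 (vowel merger): loyobehogap → loyobehogop
  rule 4 (unconditioned shift): loyobehogop → loyovehogop
  rule 5: no change — loyovehogop
  rule 6 (unconditioned shift): loyovehogop → loyovehokop
  ⇒ Esdor loyovehokop

loyovehokop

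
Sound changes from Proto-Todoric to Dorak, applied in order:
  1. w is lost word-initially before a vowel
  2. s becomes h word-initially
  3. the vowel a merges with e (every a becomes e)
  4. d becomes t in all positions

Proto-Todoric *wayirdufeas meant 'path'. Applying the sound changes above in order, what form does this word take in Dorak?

eyirtufees

Dorak: *wayirdufeas > ayirdufeas > eyirdufees > eyirtufees  (by glide loss, vowel merger, unconditioned shift)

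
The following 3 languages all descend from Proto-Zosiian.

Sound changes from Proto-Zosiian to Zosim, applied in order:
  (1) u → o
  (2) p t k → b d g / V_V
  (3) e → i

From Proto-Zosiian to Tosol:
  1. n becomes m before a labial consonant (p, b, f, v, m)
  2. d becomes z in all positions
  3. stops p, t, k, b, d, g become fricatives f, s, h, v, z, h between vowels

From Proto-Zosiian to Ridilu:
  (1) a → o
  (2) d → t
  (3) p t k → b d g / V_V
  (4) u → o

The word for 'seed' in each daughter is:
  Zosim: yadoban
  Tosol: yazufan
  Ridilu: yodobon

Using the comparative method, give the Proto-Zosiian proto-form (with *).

*yadupan

Position 2: Zosim has a, Tosol has a, Ridilu has o. Zosim preserves a here (none of its changes turn any other segment into a), so the proto-segment is *a.
Position 3: Zosim has d, Tosol has z, Ridilu has d. Taking the neighbouring segments as reconstructed: Zosim d could go back to *t or *d; Tosol z could go back to *d or *z; Ridilu d could go back to *t or *d — the one source consistent with every daughter is *d.
Position 4: Zosim has o, Tosol has u, Ridilu has o. Tosol preserves u here (none of its changes turn any other segment into u), so the proto-segment is *u.
Continuing position by position gives *yadupan; check it forward:
Zosim: *yadupan > yadopan > yadoban  (by vowel merger, intervocalic voicing)
Tosol: start from *yadupan.
  rule 1: no change — yadupan
  rule 2 (unconditioned shift): yadupan → yazupan
  rule 3 (intervocalic lenition): yazupan → yazufan
  ⇒ Tosol yazufan
Ridilu: start from *yadupan.
  rule 1 (vowel merger): yadupan → yodupon
  rule 2 (unconditioned shift): yodupon → yotupon
  rule 3 (intervocalic voicing): yotupon → yodubon
  rule 4 (vowel merger): yodubon → yodobon
  ⇒ Ridilu yodobon
No other proto-form is consistent with every reflex, so the reconstruction is *yadupan.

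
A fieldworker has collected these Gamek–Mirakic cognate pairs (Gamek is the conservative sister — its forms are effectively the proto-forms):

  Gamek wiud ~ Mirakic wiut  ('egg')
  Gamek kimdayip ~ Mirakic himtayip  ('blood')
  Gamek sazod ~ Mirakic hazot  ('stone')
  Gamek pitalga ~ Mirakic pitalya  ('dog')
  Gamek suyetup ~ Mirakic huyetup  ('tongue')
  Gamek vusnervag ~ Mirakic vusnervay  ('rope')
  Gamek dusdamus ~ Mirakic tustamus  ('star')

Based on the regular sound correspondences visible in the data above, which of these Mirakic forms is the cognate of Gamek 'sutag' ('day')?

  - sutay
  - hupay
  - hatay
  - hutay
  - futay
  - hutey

hutay

suyetup ~ huyetup — Gamek s corresponds to Mirakic h word-initially before a back vowel.
vusnervag ~ vusnervay — Gamek g corresponds to Mirakic y word-finally.
Applying these to Gamek 'sutag':
  sutag → hutag   (s→h word-initially before a back vowel)
  hutag → hutay   (g→y word-finally)
So the Mirakic cognate is 'hutay'.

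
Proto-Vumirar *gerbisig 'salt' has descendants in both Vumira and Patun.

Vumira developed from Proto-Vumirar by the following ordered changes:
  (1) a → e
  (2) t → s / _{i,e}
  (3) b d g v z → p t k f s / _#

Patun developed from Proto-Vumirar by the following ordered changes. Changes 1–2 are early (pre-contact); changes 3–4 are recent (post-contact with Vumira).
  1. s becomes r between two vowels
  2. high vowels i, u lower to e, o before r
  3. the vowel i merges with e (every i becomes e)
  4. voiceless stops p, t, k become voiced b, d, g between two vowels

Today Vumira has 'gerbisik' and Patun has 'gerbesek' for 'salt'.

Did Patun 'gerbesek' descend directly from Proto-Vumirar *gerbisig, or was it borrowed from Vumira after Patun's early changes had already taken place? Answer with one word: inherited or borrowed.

borrowed

If inherited, *gerbisig would pass through all of Patun's changes:
Patun: start from *gerbisig.
  rule 1 (rhotacism): gerbisig → gerbirig
  rule 2 (pre-rhotic lowering): gerbirig → gerberig
  rule 3 (vowel merger): gerberig → gerbereg
  rule 4: no change — gerbereg
  ⇒ Patun gerbereg
If borrowed from Vumira 'gerbisik' after the early changes, it would undergo only the recent ones:
  rule 3 (vowel merger): gerbisik → gerbesek
  rule 4 (intervocalic voicing): no change (gerbesek)
  ⇒ as a loan: gerbesek
Patun 'gerbesek' matches the loan outcome 'gerbesek', not the inherited 'gerbereg' — it skipped the early Patun changes, so it was borrowed from Vumira.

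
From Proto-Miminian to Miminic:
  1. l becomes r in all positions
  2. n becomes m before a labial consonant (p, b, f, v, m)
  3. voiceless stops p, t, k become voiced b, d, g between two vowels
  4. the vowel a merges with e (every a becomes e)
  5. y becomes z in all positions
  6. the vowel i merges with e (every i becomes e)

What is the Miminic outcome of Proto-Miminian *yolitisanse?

zoredesense

Miminic: *yolitisanse
  yolitisanse → yoritisanse   [unconditioned shift]
  yoritisanse (rule 2 does not apply)
  yoritisanse → yoridisanse   [intervocalic voicing]
  yoridisanse → yoridisense   [vowel merger]
  yoridisense → zoridisense   [unconditioned shift]
  zoridisense → zoredesense   [vowel merger]
  giving Miminic zoredesense.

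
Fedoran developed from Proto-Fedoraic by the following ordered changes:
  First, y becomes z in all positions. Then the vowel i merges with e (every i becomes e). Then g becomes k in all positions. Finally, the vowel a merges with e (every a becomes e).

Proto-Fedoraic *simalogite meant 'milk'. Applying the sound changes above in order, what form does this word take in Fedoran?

semelokete

Fedoran: *simalogite > semalogete > semalokete > semelokete  (by vowel merger, unconditioned shift, vowel merger)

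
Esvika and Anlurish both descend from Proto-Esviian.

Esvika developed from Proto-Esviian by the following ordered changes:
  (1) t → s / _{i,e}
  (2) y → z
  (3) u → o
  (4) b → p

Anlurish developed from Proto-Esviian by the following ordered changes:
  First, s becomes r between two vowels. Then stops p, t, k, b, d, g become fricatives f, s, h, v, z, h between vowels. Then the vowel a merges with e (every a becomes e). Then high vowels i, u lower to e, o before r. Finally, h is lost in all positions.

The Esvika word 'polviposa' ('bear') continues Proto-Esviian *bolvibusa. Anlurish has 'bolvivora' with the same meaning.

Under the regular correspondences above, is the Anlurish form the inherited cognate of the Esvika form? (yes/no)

Derive the expected Anlurish reflex of *bolvibusa:
Anlurish: start from *bolvibusa.
  rule 1 (rhotacism): bolvibusa → bolvibura
  rule 2 (intervocalic lenition): bolvibura → bolvivura
  rule 3 (vowel merger): bolvivura → bolvivure
  rule 4 (pre-rhotic lowering): bolvivure → bolvivore
  rule 5: no change — bolvivore
  ⇒ Anlurish bolvivore
The regular Anlurish reflex would be 'bolvivore', but the attested form is 'bolvivora'. The correspondence is irregular, so they are not cognates (the Anlurish form has a different source).

no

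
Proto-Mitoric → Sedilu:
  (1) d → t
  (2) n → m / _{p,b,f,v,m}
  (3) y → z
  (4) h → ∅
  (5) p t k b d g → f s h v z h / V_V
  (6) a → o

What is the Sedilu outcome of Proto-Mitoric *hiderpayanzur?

Sedilu: *hiderpayanzur
  hiderpayanzur → hiterpayanzur   [unconditioned shift]
  hiterpayanzur (rule 2 does not apply)
  hiterpayanzur → hiterpazanzur   [unconditioned shift]
  hiterpazanzur → iterpazanzur   [h-loss]
  iterpazanzur → iserpazanzur   [intervocalic lenition]
  iserpazanzur → iserpozonzur   [vowel merger]
  giving Sedilu iserpozonzur.

iserpozonzur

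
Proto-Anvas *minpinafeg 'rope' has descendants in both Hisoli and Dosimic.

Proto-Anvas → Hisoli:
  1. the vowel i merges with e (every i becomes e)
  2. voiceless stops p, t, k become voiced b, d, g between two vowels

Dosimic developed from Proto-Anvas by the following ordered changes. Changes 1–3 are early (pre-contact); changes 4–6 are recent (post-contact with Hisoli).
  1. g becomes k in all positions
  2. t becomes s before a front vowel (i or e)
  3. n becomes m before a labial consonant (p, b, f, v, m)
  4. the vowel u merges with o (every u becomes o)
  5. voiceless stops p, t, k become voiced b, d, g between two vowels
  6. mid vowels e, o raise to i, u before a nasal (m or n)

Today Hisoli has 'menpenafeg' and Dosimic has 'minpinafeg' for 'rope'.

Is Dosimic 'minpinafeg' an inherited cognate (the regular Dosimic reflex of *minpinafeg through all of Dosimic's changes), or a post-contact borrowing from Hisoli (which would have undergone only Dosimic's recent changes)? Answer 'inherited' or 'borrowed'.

borrowed

If inherited, *minpinafeg would pass through all of Dosimic's changes:
Dosimic: *minpinafeg
  minpinafeg → minpinafek   [unconditioned shift]
  minpinafek (rule 2 does not apply)
  minpinafek → mimpinafek   [nasal place assimilation]
  mimpinafek (rule 4 does not apply)
  mimpinafek (rule 5 does not apply)
  mimpinafek (rule 6 does not apply)
  giving Dosimic mimpinafek.
If borrowed from Hisoli 'menpenafeg' after the early changes, it would undergo only the recent ones:
  rule 4 (vowel merger): no change (menpenafeg)
  rule 5 (intervocalic voicing): no change (menpenafeg)
  rule 6 (pre-nasal raising): menpenafeg → minpinafeg
  ⇒ as a loan: minpinafeg
Dosimic 'minpinafeg' matches the loan outcome 'minpinafeg', not the inherited 'mimpinafek' — it skipped the early Dosimic changes, so it was borrowed from Hisoli.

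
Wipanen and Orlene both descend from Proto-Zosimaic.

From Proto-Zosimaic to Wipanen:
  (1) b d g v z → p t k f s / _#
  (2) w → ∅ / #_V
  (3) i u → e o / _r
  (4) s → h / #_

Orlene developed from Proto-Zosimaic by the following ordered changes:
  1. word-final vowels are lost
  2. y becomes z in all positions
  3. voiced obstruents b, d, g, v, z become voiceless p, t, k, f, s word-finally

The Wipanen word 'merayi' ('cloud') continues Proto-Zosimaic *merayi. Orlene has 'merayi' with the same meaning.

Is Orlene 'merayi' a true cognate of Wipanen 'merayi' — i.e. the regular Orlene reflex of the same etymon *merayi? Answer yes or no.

Derive the expected Orlene reflex of *merayi:
Orlene: start from *merayi.
  rule 1 (apocope): merayi → meray
  rule 2 (unconditioned shift): meray → meraz
  rule 3 (final devoicing): meraz → meras
  ⇒ Orlene meras
The regular Orlene reflex would be 'meras', but the attested form is 'merayi'. The correspondence is irregular, so they are not cognates (the Orlene form has a different source).

no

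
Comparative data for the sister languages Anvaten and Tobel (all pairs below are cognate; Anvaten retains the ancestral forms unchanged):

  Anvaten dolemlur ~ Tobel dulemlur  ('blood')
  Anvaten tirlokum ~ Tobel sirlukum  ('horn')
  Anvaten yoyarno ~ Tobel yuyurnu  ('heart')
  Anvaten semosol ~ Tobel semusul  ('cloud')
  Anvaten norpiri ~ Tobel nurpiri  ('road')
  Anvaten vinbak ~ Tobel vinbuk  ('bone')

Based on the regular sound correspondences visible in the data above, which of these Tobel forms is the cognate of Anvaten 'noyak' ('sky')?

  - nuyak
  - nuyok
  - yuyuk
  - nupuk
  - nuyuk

dolemlur ~ dulemlur, tirlokum ~ sirlukum — Anvaten o corresponds to Tobel u after a consonant, before a consonant other than r, m, n, p, b, f, v.
vinbak ~ vinbuk — Anvaten a corresponds to Tobel u after a consonant, before a consonant other than r, m, n, p, b, f, v.
Applying these to Anvaten 'noyak':
  noyak → nuyak   (o→u after a consonant, before a consonant other than r, m, n, p, b, f, v)
  nuyak → nuyuk   (a→u after a consonant, before a consonant other than r, m, n, p, b, f, v)
So the Tobel cognate is 'nuyuk'.

nuyuk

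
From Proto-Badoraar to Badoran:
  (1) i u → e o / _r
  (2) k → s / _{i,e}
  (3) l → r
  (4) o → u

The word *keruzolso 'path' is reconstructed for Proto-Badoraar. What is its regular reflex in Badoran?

seruzursu

Badoran: *keruzolso
  keruzolso (rule 1 does not apply)
  keruzolso → seruzolso   [palatalisation]
  seruzolso → seruzorso   [unconditioned shift]
  seruzorso → seruzursu   [vowel merger]
  giving Badoran seruzursu.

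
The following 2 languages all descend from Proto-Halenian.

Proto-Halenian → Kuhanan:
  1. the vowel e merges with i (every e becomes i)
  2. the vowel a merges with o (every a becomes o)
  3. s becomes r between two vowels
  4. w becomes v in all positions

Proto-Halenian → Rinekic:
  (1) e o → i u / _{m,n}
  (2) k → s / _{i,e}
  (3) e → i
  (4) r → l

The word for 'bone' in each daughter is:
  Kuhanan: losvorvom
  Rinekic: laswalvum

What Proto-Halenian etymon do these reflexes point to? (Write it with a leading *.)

*laswarvom

Position 2: Kuhanan has o, Rinekic has a. Rinekic preserves a here (none of its changes turn any other segment into a), so the proto-segment is *a.
Position 6: Kuhanan has r, Rinekic has l. Taking the neighbouring segments as reconstructed: Kuhanan r can only go back to *r; Rinekic l could go back to *l or *r — the one source consistent with every daughter is *r.
Position 8: Kuhanan has o, Rinekic has u. Taking the neighbouring segments as reconstructed: Kuhanan o could go back to *a or *o; Rinekic u could go back to *o or *u — the one source consistent with every daughter is *o.
This points to *laswarvom. Verify forward in each daughter:
Kuhanan: *laswarvom
  laswarvom (rule 1 does not apply)
  laswarvom → losworvom   [vowel merger]
  losworvom (rule 3 does not apply)
  losworvom → losvorvom   [unconditioned shift]
  giving Kuhanan losvorvom.
Rinekic: *laswarvom
  laswarvom → laswarvum   [pre-nasal raising]
  laswarvum (rule 2 does not apply)
  laswarvum (rule 3 does not apply)
  laswarvum → laswalvum   [unconditioned shift]
  giving Rinekic laswalvum.
*laswarvom is the unique common source.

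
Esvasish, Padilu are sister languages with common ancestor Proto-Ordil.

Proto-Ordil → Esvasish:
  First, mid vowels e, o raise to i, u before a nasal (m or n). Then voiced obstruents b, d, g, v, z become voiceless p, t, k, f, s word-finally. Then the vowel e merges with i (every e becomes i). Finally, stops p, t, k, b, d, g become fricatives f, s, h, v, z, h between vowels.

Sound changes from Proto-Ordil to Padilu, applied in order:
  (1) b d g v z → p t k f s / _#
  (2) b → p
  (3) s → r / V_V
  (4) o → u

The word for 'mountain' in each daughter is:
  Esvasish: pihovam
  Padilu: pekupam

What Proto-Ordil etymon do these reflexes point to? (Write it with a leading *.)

Position 4: Esvasish has o, Padilu has u. Esvasish preserves o here (none of its changes turn any other segment into o), so the proto-segment is *o.
Position 3: Esvasish has h, Padilu has k. Taking the neighbouring segments as reconstructed: Esvasish h could go back to *k or *g or *h; Padilu k can only go back to *k — the one source consistent with every daughter is *k.
Position 5: Esvasish has v, Padilu has p. Taking the neighbouring segments as reconstructed: Esvasish v could go back to *b or *v; Padilu p could go back to *p or *b — the one source consistent with every daughter is *b.
This points to *pekobam. Verify forward in each daughter:
Esvasish: *pekobam > pikobam > pihovam  (by vowel merger, intervocalic lenition)
Padilu: *pekobam
  pekobam (rule 1 does not apply)
  pekobam → pekopam   [unconditioned shift]
  pekopam (rule 3 does not apply)
  pekopam → pekupam   [vowel merger]
  giving Padilu pekupam.
*pekobam is the unique common source.

*pekobam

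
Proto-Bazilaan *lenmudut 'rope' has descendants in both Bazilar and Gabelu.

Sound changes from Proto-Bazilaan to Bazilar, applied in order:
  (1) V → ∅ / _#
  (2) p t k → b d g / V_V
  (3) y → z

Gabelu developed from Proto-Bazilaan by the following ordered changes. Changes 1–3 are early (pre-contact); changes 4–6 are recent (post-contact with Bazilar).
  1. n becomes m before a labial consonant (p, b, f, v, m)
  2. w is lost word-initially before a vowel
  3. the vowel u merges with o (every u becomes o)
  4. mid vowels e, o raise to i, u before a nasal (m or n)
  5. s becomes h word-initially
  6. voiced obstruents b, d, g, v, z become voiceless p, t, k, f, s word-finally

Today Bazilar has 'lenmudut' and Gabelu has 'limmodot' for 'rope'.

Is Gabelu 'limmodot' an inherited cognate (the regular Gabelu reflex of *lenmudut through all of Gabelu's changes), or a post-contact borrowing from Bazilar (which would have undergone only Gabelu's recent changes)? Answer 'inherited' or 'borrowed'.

If inherited, *lenmudut would pass through all of Gabelu's changes:
Gabelu: *lenmudut > lemmudut > lemmodot > limmodot  (by nasal place assimilation, vowel merger, pre-nasal raising)
If borrowed from Bazilar 'lenmudut' after the early changes, it would undergo only the recent ones:
  rule 4 (pre-nasal raising): lenmudut → linmudut
  rule 5 (debuccalisation): no change (linmudut)
  rule 6 (final devoicing): no change (linmudut)
  ⇒ as a loan: linmudut
Gabelu 'limmodot' matches the inherited outcome exactly, so it is an inherited cognate, not a loan.

inherited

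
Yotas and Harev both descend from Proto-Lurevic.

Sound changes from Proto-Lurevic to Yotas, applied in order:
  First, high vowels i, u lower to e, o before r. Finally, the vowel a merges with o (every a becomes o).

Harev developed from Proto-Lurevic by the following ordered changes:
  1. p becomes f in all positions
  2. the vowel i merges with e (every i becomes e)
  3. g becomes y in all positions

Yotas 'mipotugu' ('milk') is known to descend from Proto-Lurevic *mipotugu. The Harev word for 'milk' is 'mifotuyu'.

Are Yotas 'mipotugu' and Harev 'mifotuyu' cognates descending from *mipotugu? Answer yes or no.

no

Derive the expected Harev reflex of *mipotugu:
Harev: *mipotugu
  mipotugu → mifotugu   [unconditioned shift]
  mifotugu → mefotugu   [vowel merger]
  mefotugu → mefotuyu   [unconditioned shift]
  giving Harev mefotuyu.
The regular Harev reflex would be 'mefotuyu', but the attested form is 'mifotuyu'. The correspondence is irregular, so they are not cognates (the Harev form has a different source).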